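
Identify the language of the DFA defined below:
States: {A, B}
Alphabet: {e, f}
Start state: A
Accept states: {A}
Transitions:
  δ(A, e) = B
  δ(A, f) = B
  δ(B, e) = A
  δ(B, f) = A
Testing a few strings:
  'eee' → reject
  'f' → reject
  'ef' → accept
  'fff' → reject
State roles: A=even length so far; B=odd length so far
All strings over {e,f} of even length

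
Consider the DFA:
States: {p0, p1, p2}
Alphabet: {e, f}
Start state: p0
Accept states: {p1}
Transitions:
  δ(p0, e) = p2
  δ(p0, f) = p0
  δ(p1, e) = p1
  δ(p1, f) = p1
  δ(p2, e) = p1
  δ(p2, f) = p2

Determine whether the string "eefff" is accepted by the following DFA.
Processing string "eefff":
  p0 --e--> p2
  p2 --e--> p1
  p1 --f--> p1
  p1 --f--> p1
  p1 --f--> p1
Final state: p1
Accept states: {p1}
Yes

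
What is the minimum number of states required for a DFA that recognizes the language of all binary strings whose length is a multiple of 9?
By Myhill–Nerode, count the distinguishable equivalence classes: 9 classes — one per residue of the length mod 9; class i is distinguished from class j by any string of length (9 − i) mod 9.
9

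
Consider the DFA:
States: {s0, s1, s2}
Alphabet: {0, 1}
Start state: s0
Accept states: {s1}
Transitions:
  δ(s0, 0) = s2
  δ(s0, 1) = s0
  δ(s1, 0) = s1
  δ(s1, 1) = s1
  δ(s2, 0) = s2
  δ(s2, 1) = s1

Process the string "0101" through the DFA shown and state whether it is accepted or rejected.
Processing string "0101":
  s0 --0--> s2
  s2 --1--> s1
  s1 --0--> s1
  s1 --1--> s1
Final state: s1
Accept states: {s1}
Yes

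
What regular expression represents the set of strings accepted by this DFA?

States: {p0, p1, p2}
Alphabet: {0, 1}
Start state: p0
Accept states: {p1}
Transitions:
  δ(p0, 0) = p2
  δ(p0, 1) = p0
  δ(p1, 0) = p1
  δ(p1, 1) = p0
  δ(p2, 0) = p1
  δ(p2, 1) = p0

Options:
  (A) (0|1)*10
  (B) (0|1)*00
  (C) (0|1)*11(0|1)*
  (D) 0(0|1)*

Check each option against the DFA on short strings; one disagreement eliminates an option:
  (A) (0|1)*10: on '00' the DFA goes p0 → p2 → p1 and accepts (p1 ∈ Accept), but the regex does not match it → eliminate
  (B) (0|1)*00: agrees with the DFA on every string of length ≤ 6
  (C) (0|1)*11(0|1)*: on '00' the DFA goes p0 → p2 → p1 and accepts (p1 ∈ Accept), but the regex does not match it → eliminate
  (D) 0(0|1)*: on '0' the DFA goes p0 → p2 and rejects (p2 ∉ Accept), but the regex matches it → eliminate
Only (B) is consistent with the DFA.
(B) (0|1)*00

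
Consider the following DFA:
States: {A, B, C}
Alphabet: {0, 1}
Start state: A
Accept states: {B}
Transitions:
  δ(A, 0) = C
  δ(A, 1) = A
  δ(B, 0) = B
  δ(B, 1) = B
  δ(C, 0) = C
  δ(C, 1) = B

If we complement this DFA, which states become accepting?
Complement accept states = All states \ Original accept states
= {A, B, C} \ {B}
{A, C}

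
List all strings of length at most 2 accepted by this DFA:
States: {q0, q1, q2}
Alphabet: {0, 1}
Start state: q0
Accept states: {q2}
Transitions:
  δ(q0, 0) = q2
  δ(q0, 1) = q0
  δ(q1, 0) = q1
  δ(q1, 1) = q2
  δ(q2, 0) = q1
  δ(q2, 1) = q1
0, 10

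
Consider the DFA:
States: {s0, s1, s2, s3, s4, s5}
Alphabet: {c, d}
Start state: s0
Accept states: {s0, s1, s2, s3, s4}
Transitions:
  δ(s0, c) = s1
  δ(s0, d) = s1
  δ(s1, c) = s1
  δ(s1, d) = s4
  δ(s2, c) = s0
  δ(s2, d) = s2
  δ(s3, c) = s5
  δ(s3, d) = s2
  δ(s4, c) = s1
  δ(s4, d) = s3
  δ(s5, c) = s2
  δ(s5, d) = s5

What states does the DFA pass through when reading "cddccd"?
read 'c': s0 → s1
  read 'd': s1 → s4
  read 'd': s4 → s3
  read 'c': s3 → s5
  read 'c': s5 → s2
  read 'd': s2 → s2
s0 -> s1 -> s4 -> s3 -> s5 -> s2 -> s2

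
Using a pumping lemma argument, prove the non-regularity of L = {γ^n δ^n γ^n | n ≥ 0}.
Assume L is regular with pumping length p. Idea: pumping the first γ-block unbalances it against the other two.
Choose s = γ^p δ^p γ^p ∈ L (|s| = 3p ≥ p). By the pumping lemma, s = xyz with |xy| ≤ p, |y| > 0, so y = γ^k with k ≥ 1, inside the first γ-block. Then xy²z = γ^(p+k) δ^p γ^p. The first block has length p+k ≠ p, so the three block lengths are no longer equal and xy²z ∉ L.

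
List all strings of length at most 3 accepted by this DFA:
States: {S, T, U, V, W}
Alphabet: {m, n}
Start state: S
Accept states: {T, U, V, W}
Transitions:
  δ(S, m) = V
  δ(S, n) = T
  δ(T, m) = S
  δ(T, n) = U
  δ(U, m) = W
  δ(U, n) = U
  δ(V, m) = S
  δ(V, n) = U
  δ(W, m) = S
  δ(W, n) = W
m, n, mn, nn, mmm, mmn, mnm, mnn, nmm, nmn, nnm, nnn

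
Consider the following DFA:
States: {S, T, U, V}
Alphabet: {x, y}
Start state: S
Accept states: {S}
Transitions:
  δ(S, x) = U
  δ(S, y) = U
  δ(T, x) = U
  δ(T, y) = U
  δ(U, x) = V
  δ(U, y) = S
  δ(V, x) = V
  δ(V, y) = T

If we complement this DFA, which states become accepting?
Complement accept states = All states \ Original accept states
= {S, T, U, V} \ {S}
{T, U, V}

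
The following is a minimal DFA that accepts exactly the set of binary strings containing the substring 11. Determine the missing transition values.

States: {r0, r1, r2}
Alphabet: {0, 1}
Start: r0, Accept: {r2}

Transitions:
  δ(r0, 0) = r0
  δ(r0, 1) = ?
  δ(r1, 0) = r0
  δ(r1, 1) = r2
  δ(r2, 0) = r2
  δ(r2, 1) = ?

From the language and accept set, identify what each state tracks — r0: no progress toward 11; r1: one trailing 1; r2: substring 11 seen.
Each missing δ(q, a) is the state matching the new tracked value after reading a.
δ(r0, 1) = r1; δ(r2, 1) = r2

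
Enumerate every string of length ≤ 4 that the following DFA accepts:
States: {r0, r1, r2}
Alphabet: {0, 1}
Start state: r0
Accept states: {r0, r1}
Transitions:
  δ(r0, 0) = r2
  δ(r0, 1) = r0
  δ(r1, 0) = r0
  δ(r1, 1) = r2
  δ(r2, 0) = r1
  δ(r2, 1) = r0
ε, 1, 00, 01, 11, 000, 011, 100, 101, 111, 0001, 0010, 0011, 0100, 0101, 0111, 1000, 1011, 1100, 1101, 1111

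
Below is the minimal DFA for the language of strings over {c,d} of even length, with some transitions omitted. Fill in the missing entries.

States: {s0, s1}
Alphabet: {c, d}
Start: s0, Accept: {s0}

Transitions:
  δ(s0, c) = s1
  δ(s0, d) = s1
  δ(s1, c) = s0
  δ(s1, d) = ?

From the language and accept set, identify what each state tracks — s0: even length so far; s1: odd length so far.
Each missing δ(q, a) is the state matching the new tracked value after reading a.
δ(s1, d) = s0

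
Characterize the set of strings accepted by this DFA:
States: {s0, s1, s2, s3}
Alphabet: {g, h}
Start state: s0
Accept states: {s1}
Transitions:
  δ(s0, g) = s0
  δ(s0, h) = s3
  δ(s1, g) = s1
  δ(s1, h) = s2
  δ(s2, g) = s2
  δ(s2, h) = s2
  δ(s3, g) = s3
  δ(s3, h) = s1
Testing a few strings:
  'g' → reject
  'hghh' → reject
  'hhg' → accept
  'gggg' → reject
State roles: s0=zero h's; s1=two h's; s2=≥ three h's (dead); s3=one h
All strings over {g,h} containing exactly two h's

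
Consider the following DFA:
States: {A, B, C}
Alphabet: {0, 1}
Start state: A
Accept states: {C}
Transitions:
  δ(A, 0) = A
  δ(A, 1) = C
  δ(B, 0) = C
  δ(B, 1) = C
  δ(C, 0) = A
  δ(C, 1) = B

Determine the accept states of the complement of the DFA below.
Complement accept states = All states \ Original accept states
= {A, B, C} \ {C}
{A, B}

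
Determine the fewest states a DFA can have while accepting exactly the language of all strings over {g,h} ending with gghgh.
By Myhill–Nerode, count the distinguishable equivalence classes: 6 classes — one per longest suffix of the input that is a prefix of 'gghgh' (lengths 0 through 5); only the length-5 class is accepting.
6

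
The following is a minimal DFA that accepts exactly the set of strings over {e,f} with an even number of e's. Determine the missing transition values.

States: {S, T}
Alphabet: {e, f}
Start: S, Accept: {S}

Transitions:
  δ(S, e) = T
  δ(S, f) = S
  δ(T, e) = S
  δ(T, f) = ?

From the language and accept set, identify what each state tracks — S: even number of e's so far; T: odd number of e's so far.
Each missing δ(q, a) is the state matching the new tracked value after reading a.
δ(T, f) = T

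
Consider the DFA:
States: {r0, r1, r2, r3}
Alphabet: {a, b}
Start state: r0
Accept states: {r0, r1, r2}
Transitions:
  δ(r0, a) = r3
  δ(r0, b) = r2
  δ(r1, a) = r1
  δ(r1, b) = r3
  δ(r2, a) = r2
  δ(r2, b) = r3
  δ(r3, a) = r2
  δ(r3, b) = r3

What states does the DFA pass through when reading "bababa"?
read 'b': r0 → r2
  read 'a': r2 → r2
  read 'b': r2 → r3
  read 'a': r3 → r2
  read 'b': r2 → r3
  read 'a': r3 → r2
r0 -> r2 -> r2 -> r3 -> r2 -> r3 -> r2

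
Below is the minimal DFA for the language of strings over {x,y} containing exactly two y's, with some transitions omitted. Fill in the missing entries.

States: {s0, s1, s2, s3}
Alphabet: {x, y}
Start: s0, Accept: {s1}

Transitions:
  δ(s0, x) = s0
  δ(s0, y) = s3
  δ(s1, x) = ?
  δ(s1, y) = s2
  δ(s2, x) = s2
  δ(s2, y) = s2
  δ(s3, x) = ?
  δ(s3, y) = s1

From the language and accept set, identify what each state tracks — s0: zero y's; s1: two y's; s2: ≥ three y's (dead); s3: one y.
Each missing δ(q, a) is the state matching the new tracked value after reading a.
δ(s1, x) = s1; δ(s3, x) = s3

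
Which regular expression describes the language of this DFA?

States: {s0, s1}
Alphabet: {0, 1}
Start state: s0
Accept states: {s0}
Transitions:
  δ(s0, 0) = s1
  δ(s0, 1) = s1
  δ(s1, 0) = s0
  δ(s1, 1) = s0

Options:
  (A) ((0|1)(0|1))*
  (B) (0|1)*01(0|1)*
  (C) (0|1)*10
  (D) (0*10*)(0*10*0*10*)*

Check each option against the DFA on short strings; one disagreement eliminates an option:
  (A) ((0|1)(0|1))*: agrees with the DFA on every string of length ≤ 6
  (B) (0|1)*01(0|1)*: on ε the DFA stays in s0 and accepts (s0 ∈ Accept), but the regex does not match it → eliminate
  (C) (0|1)*10: on ε the DFA stays in s0 and accepts (s0 ∈ Accept), but the regex does not match it → eliminate
  (D) (0*10*)(0*10*0*10*)*: on ε the DFA stays in s0 and accepts (s0 ∈ Accept), but the regex does not match it → eliminate
Only (A) is consistent with the DFA.
(A) ((0|1)(0|1))*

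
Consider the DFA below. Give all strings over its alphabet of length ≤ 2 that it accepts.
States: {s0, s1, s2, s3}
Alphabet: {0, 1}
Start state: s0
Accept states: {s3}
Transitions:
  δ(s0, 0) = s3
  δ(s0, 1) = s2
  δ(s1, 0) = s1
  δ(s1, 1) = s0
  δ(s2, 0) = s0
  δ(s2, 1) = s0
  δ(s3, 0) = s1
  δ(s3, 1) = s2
0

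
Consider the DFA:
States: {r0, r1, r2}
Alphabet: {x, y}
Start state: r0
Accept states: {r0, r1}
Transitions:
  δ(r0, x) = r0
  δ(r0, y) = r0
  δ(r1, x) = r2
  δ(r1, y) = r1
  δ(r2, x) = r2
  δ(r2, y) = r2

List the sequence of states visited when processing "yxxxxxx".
read 'y': r0 → r0
  read 'x': r0 → r0
  read 'x': r0 → r0
  read 'x': r0 → r0
  read 'x': r0 → r0
  read 'x': r0 → r0
  read 'x': r0 → r0
r0 -> r0 -> r0 -> r0 -> r0 -> r0 -> r0 -> r0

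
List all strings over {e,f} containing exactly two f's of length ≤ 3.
ff, eff, fef, ffe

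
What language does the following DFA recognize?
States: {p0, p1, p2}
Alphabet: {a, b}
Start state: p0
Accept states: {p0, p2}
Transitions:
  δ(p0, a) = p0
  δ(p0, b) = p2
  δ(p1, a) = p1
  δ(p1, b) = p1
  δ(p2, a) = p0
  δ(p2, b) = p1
Testing a few strings:
  'bba' → reject
  'ab' → accept
  'a' → accept
  'baaa' → accept
State roles: p0=last symbol not b (ok); p1=saw bb (dead); p2=last symbol b (ok)
All strings over {a,b} with no two consecutive b's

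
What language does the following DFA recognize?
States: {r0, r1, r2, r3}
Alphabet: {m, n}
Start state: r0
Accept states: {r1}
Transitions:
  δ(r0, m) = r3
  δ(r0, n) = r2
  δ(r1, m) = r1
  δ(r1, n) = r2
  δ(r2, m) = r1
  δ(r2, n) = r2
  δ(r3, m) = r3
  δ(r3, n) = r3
Testing a few strings:
  'nnmn' → reject
  'mmn' → reject
  'mm' → reject
  'nmm' → accept
State roles: r0=no input read; r1=started with n, last symbol m; r2=started with n, last symbol n; r3=started with m (dead)
All strings over {m,n} that start with n and end with m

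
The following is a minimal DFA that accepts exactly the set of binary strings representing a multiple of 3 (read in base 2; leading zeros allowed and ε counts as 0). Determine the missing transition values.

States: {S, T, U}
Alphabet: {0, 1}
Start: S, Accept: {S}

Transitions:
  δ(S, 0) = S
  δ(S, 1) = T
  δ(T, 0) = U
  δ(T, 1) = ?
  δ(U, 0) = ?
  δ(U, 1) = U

From the language and accept set, identify what each state tracks — S: value ≡ 0 (mod 3); T: value ≡ 1 (mod 3); U: value ≡ 2 (mod 3).
Each missing δ(q, a) is the state matching the new tracked value after reading a.
δ(T, 1) = S; δ(U, 0) = T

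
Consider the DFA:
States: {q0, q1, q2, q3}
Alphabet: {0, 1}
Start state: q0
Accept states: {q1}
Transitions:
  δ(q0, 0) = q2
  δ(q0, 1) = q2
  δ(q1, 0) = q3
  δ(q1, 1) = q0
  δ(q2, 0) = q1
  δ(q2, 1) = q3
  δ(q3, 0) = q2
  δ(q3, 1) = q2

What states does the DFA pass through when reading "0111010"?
read '0': q0 → q2
  read '1': q2 → q3
  read '1': q3 → q2
  read '1': q2 → q3
  read '0': q3 → q2
  read '1': q2 → q3
  read '0': q3 → q2
q0 -> q2 -> q3 -> q2 -> q3 -> q2 -> q3 -> q2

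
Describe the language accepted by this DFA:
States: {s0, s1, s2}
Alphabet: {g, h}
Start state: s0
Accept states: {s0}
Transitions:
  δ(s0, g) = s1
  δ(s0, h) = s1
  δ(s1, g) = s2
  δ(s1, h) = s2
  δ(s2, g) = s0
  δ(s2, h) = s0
Testing a few strings:
  'gghg' → reject
  'gg' → reject
  'hgh' → accept
  'gghh' → reject
State roles: s0=length ≡ 0 (mod 3); s1=length ≡ 1 (mod 3); s2=length ≡ 2 (mod 3)
All strings over {g,h} whose length is a multiple of 3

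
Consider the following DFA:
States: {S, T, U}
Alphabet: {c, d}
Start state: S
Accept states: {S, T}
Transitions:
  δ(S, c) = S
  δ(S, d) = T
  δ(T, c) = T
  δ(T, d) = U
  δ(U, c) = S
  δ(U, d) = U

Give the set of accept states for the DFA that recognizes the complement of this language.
Complement accept states = All states \ Original accept states
= {S, T, U} \ {S, T}
{U}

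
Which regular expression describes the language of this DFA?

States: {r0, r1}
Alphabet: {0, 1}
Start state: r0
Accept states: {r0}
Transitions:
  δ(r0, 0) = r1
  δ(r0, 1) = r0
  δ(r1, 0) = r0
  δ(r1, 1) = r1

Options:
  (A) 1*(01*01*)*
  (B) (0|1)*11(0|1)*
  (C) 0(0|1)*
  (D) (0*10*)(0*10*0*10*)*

Check each option against the DFA on short strings; one disagreement eliminates an option:
  (A) 1*(01*01*)*: agrees with the DFA on every string of length ≤ 6
  (B) (0|1)*11(0|1)*: on ε the DFA stays in r0 and accepts (r0 ∈ Accept), but the regex does not match it → eliminate
  (C) 0(0|1)*: on ε the DFA stays in r0 and accepts (r0 ∈ Accept), but the regex does not match it → eliminate
  (D) (0*10*)(0*10*0*10*)*: on ε the DFA stays in r0 and accepts (r0 ∈ Accept), but the regex does not match it → eliminate
Only (A) is consistent with the DFA.
(A) 1*(01*01*)*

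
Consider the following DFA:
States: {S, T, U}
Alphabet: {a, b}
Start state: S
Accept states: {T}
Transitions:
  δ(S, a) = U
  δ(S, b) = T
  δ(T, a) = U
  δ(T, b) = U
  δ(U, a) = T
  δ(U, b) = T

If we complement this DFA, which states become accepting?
Complement accept states = All states \ Original accept states
= {S, T, U} \ {T}
{S, U}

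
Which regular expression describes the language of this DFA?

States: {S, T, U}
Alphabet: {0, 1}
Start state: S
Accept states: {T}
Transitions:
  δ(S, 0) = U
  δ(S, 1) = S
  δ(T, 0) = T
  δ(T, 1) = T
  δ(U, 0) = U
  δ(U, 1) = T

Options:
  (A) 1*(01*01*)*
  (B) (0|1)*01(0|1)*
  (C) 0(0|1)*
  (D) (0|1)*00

Check each option against the DFA on short strings; one disagreement eliminates an option:
  (A) 1*(01*01*)*: on ε the DFA stays in S and rejects (S ∉ Accept), but the regex matches it → eliminate
  (B) (0|1)*01(0|1)*: agrees with the DFA on every string of length ≤ 6
  (C) 0(0|1)*: on '0' the DFA goes S → U and rejects (U ∉ Accept), but the regex matches it → eliminate
  (D) (0|1)*00: on '00' the DFA goes S → U → U and rejects (U ∉ Accept), but the regex matches it → eliminate
Only (B) is consistent with the DFA.
(B) (0|1)*01(0|1)*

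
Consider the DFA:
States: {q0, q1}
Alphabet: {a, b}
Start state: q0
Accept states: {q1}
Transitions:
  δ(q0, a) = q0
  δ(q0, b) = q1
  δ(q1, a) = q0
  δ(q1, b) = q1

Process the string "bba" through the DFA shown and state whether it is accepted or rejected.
Processing string "bba":
  q0 --b--> q1
  q1 --b--> q1
  q1 --a--> q0
Final state: q0
Accept states: {q1}
No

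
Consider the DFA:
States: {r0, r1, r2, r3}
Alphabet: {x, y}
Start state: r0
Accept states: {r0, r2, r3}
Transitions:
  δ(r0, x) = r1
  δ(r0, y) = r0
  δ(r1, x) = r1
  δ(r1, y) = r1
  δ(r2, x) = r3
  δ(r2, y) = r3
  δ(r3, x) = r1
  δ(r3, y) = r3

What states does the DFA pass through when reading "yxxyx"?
read 'y': r0 → r0
  read 'x': r0 → r1
  read 'x': r1 → r1
  read 'y': r1 → r1
  read 'x': r1 → r1
r0 -> r0 -> r1 -> r1 -> r1 -> r1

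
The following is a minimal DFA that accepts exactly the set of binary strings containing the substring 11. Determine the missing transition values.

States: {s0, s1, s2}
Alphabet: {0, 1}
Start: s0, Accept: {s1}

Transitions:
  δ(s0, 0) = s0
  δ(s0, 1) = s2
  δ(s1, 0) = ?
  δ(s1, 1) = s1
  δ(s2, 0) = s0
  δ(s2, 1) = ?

From the language and accept set, identify what each state tracks — s0: no progress toward 11; s1: substring 11 seen; s2: one trailing 1.
Each missing δ(q, a) is the state matching the new tracked value after reading a.
δ(s1, 0) = s1; δ(s2, 1) = s1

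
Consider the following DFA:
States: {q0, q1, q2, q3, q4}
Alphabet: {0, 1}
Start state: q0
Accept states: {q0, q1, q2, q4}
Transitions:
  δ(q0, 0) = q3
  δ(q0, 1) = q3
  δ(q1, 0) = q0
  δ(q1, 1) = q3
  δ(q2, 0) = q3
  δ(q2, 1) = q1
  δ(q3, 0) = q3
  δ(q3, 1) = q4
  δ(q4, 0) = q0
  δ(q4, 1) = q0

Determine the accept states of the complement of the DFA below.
Complement accept states = All states \ Original accept states
= {q0, q1, q2, q3, q4} \ {q0, q1, q2, q4}
{q3}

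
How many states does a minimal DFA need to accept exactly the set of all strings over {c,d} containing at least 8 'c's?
By Myhill–Nerode, count the distinguishable equivalence classes: 9 classes — having seen 0, 1, …, 7, or ≥8 copies of 'c'; any two classes i < j (j ≤ 8) are distinguished by the string c^(8−j), which takes class j to 8 copies (accepted) but leaves class i below 8 (rejected).
9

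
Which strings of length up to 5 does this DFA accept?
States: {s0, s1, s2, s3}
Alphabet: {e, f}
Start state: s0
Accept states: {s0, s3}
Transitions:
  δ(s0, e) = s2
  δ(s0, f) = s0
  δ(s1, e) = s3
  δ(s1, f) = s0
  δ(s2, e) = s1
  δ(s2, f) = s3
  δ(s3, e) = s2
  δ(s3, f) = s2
ε, f, ef, ff, eee, eef, fef, fff, eeff, efef, efff, feee, feef, ffef, ffff, eeeef, eeeff, eefef, eefff, efeee, efeef, effee, effef, feeff, fefef, fefff, ffeee, ffeef, fffef, fffff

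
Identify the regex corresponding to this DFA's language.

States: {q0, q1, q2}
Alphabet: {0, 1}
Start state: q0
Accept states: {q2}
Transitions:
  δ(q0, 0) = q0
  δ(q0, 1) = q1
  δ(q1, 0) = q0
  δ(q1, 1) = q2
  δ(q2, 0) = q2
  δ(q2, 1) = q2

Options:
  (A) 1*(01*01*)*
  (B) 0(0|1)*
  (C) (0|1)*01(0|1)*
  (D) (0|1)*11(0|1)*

Check each option against the DFA on short strings; one disagreement eliminates an option:
  (A) 1*(01*01*)*: on ε the DFA stays in q0 and rejects (q0 ∉ Accept), but the regex matches it → eliminate
  (B) 0(0|1)*: on '0' the DFA goes q0 → q0 and rejects (q0 ∉ Accept), but the regex matches it → eliminate
  (C) (0|1)*01(0|1)*: on '01' the DFA goes q0 → q0 → q1 and rejects (q1 ∉ Accept), but the regex matches it → eliminate
  (D) (0|1)*11(0|1)*: agrees with the DFA on every string of length ≤ 6
Only (D) is consistent with the DFA.
(D) (0|1)*11(0|1)*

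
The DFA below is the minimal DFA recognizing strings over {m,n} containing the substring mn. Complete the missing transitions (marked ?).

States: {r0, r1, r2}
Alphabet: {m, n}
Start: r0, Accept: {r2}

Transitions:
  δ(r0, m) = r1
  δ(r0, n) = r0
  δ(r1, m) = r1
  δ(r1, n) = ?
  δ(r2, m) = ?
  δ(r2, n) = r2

From the language and accept set, identify what each state tracks — r0: no m seen yet; r1: seen a m, waiting for n; r2: substring mn seen.
Each missing δ(q, a) is the state matching the new tracked value after reading a.
δ(r1, n) = r2; δ(r2, m) = r2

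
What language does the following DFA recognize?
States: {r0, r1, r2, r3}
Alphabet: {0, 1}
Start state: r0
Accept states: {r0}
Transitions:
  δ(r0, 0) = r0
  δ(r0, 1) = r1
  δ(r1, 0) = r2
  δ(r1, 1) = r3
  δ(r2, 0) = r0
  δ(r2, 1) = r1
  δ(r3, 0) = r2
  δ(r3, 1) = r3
Testing a few strings:
  '0010' → reject
  '0001' → reject
  '0' → accept
  '000' → accept
State roles: r0=value ≡ 0 (mod 4); r1=value ≡ 1 (mod 4); r2=value ≡ 2 (mod 4); r3=value ≡ 3 (mod 4)
All binary strings representing a multiple of 4 (read in base 2; leading zeros allowed and ε counts as 0)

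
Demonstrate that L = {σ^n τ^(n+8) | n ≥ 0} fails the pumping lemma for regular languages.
Assume L is regular with pumping length p. Idea: pumping the σ-block breaks the fixed offset of 8.
Choose s = σ^p τ^(p+8) ∈ L. By the pumping lemma, s = xyz with |xy| ≤ p, |y| > 0, so y = σ^k with k ≥ 1. Then xy²z = σ^(p+k) τ^(p+8). For this to be in L we would need p+8 = (p+k)+8, i.e. k = 0, contradicting k ≥ 1. So xy²z ∉ L.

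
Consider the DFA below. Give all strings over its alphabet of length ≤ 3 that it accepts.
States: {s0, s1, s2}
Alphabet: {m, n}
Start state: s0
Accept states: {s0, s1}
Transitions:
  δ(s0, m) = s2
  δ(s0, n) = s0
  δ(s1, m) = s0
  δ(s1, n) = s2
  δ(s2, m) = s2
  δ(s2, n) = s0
ε, n, mn, nn, mmn, mnn, nmn, nnn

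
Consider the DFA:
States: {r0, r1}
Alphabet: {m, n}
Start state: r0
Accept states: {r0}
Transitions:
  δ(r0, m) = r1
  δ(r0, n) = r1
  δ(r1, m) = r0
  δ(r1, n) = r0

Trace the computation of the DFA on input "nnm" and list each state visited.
read 'n': r0 → r1
  read 'n': r1 → r0
  read 'm': r0 → r1
r0 -> r1 -> r0 -> r1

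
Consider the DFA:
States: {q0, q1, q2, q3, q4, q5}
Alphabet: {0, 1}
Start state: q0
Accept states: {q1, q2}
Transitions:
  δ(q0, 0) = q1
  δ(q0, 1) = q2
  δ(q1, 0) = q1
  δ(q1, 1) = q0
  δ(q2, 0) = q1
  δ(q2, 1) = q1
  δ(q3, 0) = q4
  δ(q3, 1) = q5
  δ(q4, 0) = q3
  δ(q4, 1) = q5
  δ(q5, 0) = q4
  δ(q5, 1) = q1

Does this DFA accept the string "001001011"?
Processing string "001001011":
  q0 --0--> q1
  q1 --0--> q1
  q1 --1--> q0
  q0 --0--> q1
  q1 --0--> q1
  q1 --1--> q0
  q0 --0--> q1
  q1 --1--> q0
  q0 --1--> q2
Final state: q2
Accept states: {q1, q2}
Yes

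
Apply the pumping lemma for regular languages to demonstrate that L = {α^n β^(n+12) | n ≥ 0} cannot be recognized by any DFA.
Assume L is regular with pumping length p. Idea: pumping the α-block breaks the fixed offset of 12.
Choose s = α^p β^(p+12) ∈ L. By the pumping lemma, s = xyz with |xy| ≤ p, |y| > 0, so y = α^k with k ≥ 1. Then xy²z = α^(p+k) β^(p+12). For this to be in L we would need p+12 = (p+k)+12, i.e. k = 0, contradicting k ≥ 1. So xy²z ∉ L.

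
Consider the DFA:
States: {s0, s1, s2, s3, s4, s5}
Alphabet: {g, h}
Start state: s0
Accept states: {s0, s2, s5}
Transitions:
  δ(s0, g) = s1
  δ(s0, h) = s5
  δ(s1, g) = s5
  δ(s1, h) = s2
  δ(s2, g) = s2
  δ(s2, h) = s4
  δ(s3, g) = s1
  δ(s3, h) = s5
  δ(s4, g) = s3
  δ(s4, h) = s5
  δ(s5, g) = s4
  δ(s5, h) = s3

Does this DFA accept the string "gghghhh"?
Processing string "gghghhh":
  s0 --g--> s1
  s1 --g--> s5
  s5 --h--> s3
  s3 --g--> s1
  s1 --h--> s2
  s2 --h--> s4
  s4 --h--> s5
Final state: s5
Accept states: {s0, s2, s5}
Yes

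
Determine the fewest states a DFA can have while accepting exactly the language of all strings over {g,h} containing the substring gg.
By Myhill–Nerode, count the distinguishable equivalence classes: 3 classes — one per longest suffix of the input that is a prefix of 'gg' (lengths 0 through 1), plus an absorbing 'already seen gg' class.
3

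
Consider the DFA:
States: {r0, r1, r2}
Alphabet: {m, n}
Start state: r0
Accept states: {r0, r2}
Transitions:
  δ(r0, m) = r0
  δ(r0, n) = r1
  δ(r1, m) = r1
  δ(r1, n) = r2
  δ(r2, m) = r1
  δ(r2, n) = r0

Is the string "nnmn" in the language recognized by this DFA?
Processing string "nnmn":
  r0 --n--> r1
  r1 --n--> r2
  r2 --m--> r1
  r1 --n--> r2
Final state: r2
Accept states: {r0, r2}
Yes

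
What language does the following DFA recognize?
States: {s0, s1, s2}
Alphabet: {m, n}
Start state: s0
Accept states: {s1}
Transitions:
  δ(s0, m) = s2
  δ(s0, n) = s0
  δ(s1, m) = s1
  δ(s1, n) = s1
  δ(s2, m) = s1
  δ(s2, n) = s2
Testing a few strings:
  'mm' → accept
  'mmnn' → accept
  'nnm' → reject
  'mn' → reject
State roles: s0=zero m's seen; s1=≥ two m's seen; s2=one m seen
All strings over {m,n} containing at least two m's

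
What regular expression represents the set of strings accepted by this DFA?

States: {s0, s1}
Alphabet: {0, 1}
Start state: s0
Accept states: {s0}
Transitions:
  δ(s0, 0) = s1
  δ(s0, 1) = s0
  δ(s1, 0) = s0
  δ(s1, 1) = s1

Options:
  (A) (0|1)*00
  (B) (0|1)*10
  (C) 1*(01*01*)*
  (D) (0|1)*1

Check each option against the DFA on short strings; one disagreement eliminates an option:
  (A) (0|1)*00: on ε the DFA stays in s0 and accepts (s0 ∈ Accept), but the regex does not match it → eliminate
  (B) (0|1)*10: on ε the DFA stays in s0 and accepts (s0 ∈ Accept), but the regex does not match it → eliminate
  (C) 1*(01*01*)*: agrees with the DFA on every string of length ≤ 6
  (D) (0|1)*1: on ε the DFA stays in s0 and accepts (s0 ∈ Accept), but the regex does not match it → eliminate
Only (C) is consistent with the DFA.
(C) 1*(01*01*)*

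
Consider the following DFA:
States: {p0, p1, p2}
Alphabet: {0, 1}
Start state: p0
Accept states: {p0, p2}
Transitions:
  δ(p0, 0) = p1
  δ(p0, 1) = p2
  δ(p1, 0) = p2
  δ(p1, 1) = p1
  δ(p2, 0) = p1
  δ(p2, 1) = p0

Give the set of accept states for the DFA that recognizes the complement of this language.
Complement accept states = All states \ Original accept states
= {p0, p1, p2} \ {p0, p2}
{p1}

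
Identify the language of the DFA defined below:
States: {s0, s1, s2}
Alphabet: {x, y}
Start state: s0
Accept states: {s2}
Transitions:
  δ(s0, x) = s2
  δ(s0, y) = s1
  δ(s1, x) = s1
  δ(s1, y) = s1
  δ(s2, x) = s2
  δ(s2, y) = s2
Testing a few strings:
  'y' → reject
  'xyy' → accept
  'x' → accept
  'xy' → accept
State roles: s0=no input read; s1=started with y (dead); s2=started with x
All strings over {x,y} starting with x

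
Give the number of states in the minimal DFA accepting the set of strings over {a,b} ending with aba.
By Myhill–Nerode, count the distinguishable equivalence classes: 4 classes — one per longest suffix of the input that is a prefix of 'aba' (lengths 0 through 3); only the length-3 class is accepting.
4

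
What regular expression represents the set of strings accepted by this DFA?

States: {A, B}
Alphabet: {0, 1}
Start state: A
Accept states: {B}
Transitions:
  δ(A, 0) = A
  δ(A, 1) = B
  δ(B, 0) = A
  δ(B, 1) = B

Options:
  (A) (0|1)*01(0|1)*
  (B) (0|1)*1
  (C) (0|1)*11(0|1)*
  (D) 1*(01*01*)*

Check each option against the DFA on short strings; one disagreement eliminates an option:
  (A) (0|1)*01(0|1)*: on '1' the DFA goes A → B and accepts (B ∈ Accept), but the regex does not match it → eliminate
  (B) (0|1)*1: agrees with the DFA on every string of length ≤ 6
  (C) (0|1)*11(0|1)*: on '1' the DFA goes A → B and accepts (B ∈ Accept), but the regex does not match it → eliminate
  (D) 1*(01*01*)*: on ε the DFA stays in A and rejects (A ∉ Accept), but the regex matches it → eliminate
Only (B) is consistent with the DFA.
(B) (0|1)*1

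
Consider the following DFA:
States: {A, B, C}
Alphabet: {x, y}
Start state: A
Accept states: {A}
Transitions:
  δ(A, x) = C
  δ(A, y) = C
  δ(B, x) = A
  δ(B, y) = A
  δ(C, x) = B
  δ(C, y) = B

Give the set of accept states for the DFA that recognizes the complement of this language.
Complement accept states = All states \ Original accept states
= {A, B, C} \ {A}
{B, C}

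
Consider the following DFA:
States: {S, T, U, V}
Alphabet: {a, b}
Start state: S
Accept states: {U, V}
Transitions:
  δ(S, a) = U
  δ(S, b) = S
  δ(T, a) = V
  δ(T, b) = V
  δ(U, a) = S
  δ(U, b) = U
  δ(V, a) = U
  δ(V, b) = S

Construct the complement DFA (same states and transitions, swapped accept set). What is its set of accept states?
Complement accept states = All states \ Original accept states
= {S, T, U, V} \ {U, V}
{S, T}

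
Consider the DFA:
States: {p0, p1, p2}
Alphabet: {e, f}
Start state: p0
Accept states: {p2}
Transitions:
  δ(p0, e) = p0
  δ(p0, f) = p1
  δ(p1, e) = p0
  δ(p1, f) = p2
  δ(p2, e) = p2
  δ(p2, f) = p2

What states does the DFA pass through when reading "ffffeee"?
read 'f': p0 → p1
  read 'f': p1 → p2
  read 'f': p2 → p2
  read 'f': p2 → p2
  read 'e': p2 → p2
  read 'e': p2 → p2
  read 'e': p2 → p2
p0 -> p1 -> p2 -> p2 -> p2 -> p2 -> p2 -> p2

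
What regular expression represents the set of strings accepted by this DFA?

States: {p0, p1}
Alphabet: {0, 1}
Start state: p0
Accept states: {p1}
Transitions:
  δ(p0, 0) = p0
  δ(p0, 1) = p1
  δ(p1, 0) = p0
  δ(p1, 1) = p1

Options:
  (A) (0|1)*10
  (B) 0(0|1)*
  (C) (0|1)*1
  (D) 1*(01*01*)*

Check each option against the DFA on short strings; one disagreement eliminates an option:
  (A) (0|1)*10: on '1' the DFA goes p0 → p1 and accepts (p1 ∈ Accept), but the regex does not match it → eliminate
  (B) 0(0|1)*: on '0' the DFA goes p0 → p0 and rejects (p0 ∉ Accept), but the regex matches it → eliminate
  (C) (0|1)*1: agrees with the DFA on every string of length ≤ 6
  (D) 1*(01*01*)*: on ε the DFA stays in p0 and rejects (p0 ∉ Accept), but the regex matches it → eliminate
Only (C) is consistent with the DFA.
(C) (0|1)*1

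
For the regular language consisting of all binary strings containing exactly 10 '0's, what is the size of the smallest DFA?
By Myhill–Nerode, count the distinguishable equivalence classes: 12 classes — having seen 0, 1, …, 10, or >10 copies of '0'; the count-10 class is the only accepting one and >10 is dead.
12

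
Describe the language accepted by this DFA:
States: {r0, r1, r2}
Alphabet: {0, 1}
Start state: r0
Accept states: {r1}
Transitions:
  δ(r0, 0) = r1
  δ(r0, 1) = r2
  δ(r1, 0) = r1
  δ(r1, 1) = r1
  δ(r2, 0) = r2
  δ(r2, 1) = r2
Testing a few strings:
  '000' → accept
  '00' → accept
  '1' → reject
  '0' → accept
State roles: r0=no input read; r1=started with 0; r2=started with 1 (dead)
All binary strings starting with 0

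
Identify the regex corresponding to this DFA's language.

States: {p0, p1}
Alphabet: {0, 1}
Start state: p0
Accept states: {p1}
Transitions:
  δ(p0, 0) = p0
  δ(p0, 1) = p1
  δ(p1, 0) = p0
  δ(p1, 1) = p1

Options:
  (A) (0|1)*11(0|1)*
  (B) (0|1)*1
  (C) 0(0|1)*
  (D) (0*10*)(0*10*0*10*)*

Check each option against the DFA on short strings; one disagreement eliminates an option:
  (A) (0|1)*11(0|1)*: on '1' the DFA goes p0 → p1 and accepts (p1 ∈ Accept), but the regex does not match it → eliminate
  (B) (0|1)*1: agrees with the DFA on every string of length ≤ 6
  (C) 0(0|1)*: on '0' the DFA goes p0 → p0 and rejects (p0 ∉ Accept), but the regex matches it → eliminate
  (D) (0*10*)(0*10*0*10*)*: on '10' the DFA goes p0 → p1 → p0 and rejects (p0 ∉ Accept), but the regex matches it → eliminate
Only (B) is consistent with the DFA.
(B) (0|1)*1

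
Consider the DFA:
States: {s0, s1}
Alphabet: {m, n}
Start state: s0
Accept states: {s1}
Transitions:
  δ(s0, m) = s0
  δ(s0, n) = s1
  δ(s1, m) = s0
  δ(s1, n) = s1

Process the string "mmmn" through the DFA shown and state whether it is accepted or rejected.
Processing string "mmmn":
  s0 --m--> s0
  s0 --m--> s0
  s0 --m--> s0
  s0 --n--> s1
Final state: s1
Accept states: {s1}
Yes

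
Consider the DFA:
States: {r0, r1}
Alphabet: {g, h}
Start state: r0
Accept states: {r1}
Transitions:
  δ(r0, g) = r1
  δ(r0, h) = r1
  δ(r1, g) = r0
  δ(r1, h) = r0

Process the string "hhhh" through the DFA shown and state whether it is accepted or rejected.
Processing string "hhhh":
  r0 --h--> r1
  r1 --h--> r0
  r0 --h--> r1
  r1 --h--> r0
Final state: r0
Accept states: {r1}
No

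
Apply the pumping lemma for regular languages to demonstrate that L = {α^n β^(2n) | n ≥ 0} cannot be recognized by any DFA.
Assume L is regular with pumping length p. Idea: pumping the α-block breaks the 1:2 ratio.
Choose s = α^p β^(2p) (length 3p ≥ p). By the pumping lemma, s = xyz with |xy| ≤ p, |y| > 0, so y = α^k with k ≥ 1. Then xy²z = α^(p+k) β^(2p). For this to be in L we would need 2p = 2(p+k), i.e. 2k = 0, contradicting k ≥ 1. So xy²z ∉ L.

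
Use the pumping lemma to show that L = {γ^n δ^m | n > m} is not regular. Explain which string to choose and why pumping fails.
Assume L is regular with pumping length p. Idea: pumping down the γ-block drops the γ-count to at most the δ-count.
Choose s = γ^(p+1) δ^p ∈ L (|s| = 2p+1 ≥ p). By the pumping lemma, s = xyz with |xy| ≤ p, |y| > 0, so y = γ^k with k ≥ 1. Take i = 0: xz = γ^(p+1−k) δ^p. Since k ≥ 1, p+1−k ≤ p, so the number of γ's is no longer strictly greater than the number of δ's, hence xz ∉ L.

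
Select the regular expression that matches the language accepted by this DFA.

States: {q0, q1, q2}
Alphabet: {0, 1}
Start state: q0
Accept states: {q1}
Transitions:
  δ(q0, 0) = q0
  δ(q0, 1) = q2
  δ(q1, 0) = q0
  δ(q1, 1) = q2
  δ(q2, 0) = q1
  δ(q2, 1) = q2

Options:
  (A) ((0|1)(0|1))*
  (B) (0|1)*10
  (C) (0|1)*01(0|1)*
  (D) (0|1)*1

Check each option against the DFA on short strings; one disagreement eliminates an option:
  (A) ((0|1)(0|1))*: on ε the DFA stays in q0 and rejects (q0 ∉ Accept), but the regex matches it → eliminate
  (B) (0|1)*10: agrees with the DFA on every string of length ≤ 6
  (C) (0|1)*01(0|1)*: on '01' the DFA goes q0 → q0 → q2 and rejects (q2 ∉ Accept), but the regex matches it → eliminate
  (D) (0|1)*1: on '1' the DFA goes q0 → q2 and rejects (q2 ∉ Accept), but the regex matches it → eliminate
Only (B) is consistent with the DFA.
(B) (0|1)*10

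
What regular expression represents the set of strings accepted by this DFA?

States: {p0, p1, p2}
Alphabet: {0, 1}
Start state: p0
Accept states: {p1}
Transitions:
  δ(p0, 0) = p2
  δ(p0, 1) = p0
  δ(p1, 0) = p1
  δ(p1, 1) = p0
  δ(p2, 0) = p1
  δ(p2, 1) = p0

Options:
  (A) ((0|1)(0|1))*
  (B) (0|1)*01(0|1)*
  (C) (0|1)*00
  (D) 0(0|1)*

Check each option against the DFA on short strings; one disagreement eliminates an option:
  (A) ((0|1)(0|1))*: on ε the DFA stays in p0 and rejects (p0 ∉ Accept), but the regex matches it → eliminate
  (B) (0|1)*01(0|1)*: on '00' the DFA goes p0 → p2 → p1 and accepts (p1 ∈ Accept), but the regex does not match it → eliminate
  (C) (0|1)*00: agrees with the DFA on every string of length ≤ 6
  (D) 0(0|1)*: on '0' the DFA goes p0 → p2 and rejects (p2 ∉ Accept), but the regex matches it → eliminate
Only (C) is consistent with the DFA.
(C) (0|1)*00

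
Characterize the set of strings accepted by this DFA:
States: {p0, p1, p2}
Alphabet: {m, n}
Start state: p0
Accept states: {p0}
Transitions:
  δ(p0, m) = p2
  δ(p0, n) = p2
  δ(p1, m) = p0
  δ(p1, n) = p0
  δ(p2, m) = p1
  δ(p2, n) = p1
Testing a few strings:
  'mnm' → accept
  'n' → reject
  'nnmm' → reject
  'mmm' → accept
State roles: p0=length ≡ 0 (mod 3); p1=length ≡ 2 (mod 3); p2=length ≡ 1 (mod 3)
All strings over {m,n} whose length is a multiple of 3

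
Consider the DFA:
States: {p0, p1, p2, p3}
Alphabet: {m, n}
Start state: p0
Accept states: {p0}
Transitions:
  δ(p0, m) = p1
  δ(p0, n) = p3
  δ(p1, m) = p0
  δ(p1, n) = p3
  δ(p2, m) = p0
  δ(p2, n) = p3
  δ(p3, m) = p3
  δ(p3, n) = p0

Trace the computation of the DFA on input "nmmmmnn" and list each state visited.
read 'n': p0 → p3
  read 'm': p3 → p3
  read 'm': p3 → p3
  read 'm': p3 → p3
  read 'm': p3 → p3
  read 'n': p3 → p0
  read 'n': p0 → p3
p0 -> p3 -> p3 -> p3 -> p3 -> p3 -> p0 -> p3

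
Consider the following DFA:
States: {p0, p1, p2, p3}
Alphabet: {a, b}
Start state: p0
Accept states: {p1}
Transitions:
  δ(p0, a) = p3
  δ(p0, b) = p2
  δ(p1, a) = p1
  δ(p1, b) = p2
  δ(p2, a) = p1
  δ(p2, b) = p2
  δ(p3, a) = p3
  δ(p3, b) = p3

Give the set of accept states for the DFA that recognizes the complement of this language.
Complement accept states = All states \ Original accept states
= {p0, p1, p2, p3} \ {p1}
{p0, p2, p3}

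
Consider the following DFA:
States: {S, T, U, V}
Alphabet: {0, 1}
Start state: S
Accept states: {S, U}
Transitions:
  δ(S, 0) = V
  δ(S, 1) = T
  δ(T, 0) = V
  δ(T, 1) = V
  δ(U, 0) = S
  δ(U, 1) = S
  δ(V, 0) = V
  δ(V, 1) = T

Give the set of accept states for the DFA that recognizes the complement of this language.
Complement accept states = All states \ Original accept states
= {S, T, U, V} \ {S, U}
{T, V}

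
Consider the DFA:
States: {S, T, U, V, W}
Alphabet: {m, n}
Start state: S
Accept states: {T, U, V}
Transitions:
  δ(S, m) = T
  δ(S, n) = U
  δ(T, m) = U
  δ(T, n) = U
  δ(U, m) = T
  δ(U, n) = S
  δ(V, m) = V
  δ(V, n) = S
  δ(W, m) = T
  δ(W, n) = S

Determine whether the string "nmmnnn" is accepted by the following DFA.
Processing string "nmmnnn":
  S --n--> U
  U --m--> T
  T --m--> U
  U --n--> S
  S --n--> U
  U --n--> S
Final state: S
Accept states: {T, U, V}
No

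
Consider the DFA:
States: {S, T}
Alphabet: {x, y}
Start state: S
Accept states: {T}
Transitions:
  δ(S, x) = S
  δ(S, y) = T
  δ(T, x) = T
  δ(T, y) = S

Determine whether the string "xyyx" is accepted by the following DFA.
Processing string "xyyx":
  S --x--> S
  S --y--> T
  T --y--> S
  S --x--> S
Final state: S
Accept states: {T}
No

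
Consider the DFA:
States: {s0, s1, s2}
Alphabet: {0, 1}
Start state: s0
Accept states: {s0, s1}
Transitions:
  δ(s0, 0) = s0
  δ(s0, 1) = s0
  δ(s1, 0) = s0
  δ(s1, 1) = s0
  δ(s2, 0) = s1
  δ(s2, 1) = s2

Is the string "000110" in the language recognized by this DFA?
Processing string "000110":
  s0 --0--> s0
  s0 --0--> s0
  s0 --0--> s0
  s0 --1--> s0
  s0 --1--> s0
  s0 --0--> s0
Final state: s0
Accept states: {s0, s1}
Yes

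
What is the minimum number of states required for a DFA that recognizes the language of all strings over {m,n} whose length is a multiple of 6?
By Myhill–Nerode, count the distinguishable equivalence classes: 6 classes — one per residue of the length mod 6; class i is distinguished from class j by any string of length (6 − i) mod 6.
6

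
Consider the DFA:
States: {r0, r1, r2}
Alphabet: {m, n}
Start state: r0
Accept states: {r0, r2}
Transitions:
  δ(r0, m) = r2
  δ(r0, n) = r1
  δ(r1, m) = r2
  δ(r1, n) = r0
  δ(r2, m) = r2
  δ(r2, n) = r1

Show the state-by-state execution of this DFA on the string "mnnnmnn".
read 'm': r0 → r2
  read 'n': r2 → r1
  read 'n': r1 → r0
  read 'n': r0 → r1
  read 'm': r1 → r2
  read 'n': r2 → r1
  read 'n': r1 → r0
r0 -> r2 -> r1 -> r0 -> r1 -> r2 -> r1 -> r0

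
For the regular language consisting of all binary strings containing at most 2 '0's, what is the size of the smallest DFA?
By Myhill–Nerode, count the distinguishable equivalence classes: 4 classes — having seen 0, 1, 2, or >2 copies of '0'; counts 0 through 2 are accepting and >2 is dead.
4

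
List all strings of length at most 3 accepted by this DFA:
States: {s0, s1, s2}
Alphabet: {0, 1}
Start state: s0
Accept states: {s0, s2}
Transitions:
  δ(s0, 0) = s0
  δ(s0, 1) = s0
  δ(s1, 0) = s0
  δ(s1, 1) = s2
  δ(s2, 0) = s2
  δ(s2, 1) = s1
ε, 0, 1, 00, 01, 10, 11, 000, 001, 010, 011, 100, 101, 110, 111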